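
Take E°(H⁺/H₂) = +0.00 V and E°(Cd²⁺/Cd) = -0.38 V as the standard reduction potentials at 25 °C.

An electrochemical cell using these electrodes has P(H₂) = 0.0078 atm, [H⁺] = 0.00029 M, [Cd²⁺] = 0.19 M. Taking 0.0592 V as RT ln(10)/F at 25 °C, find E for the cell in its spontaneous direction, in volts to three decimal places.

H⁺/H₂ is the cathode (higher E°), Cd²⁺/Cd the anode: E°cell = +0.00 − (-0.38) = +0.38 V, n = 2.
Overall: 2 H⁺(aq) + Cd(s) → H₂(g) + Cd²⁺(aq)
Q = P(H₂)·[Cd²⁺] / ([H⁺]^2); log Q = 4.246.
E = E° − (0.0592/n) log Q = +0.38 − (0.0592/2)(4.246) = +0.254 V.

+0.254 V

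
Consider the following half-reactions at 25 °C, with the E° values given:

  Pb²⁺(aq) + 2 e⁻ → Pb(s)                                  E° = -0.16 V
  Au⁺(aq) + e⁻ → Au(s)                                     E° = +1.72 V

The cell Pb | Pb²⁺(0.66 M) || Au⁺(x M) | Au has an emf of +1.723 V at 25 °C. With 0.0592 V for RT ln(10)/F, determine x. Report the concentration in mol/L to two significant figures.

Au⁺/Au is the cathode, Pb²⁺/Pb the anode: E°cell = +1.88 V, n = 2.
Overall reaction: 2 Au⁺(aq) + Pb(s) → 2 Au(s) + Pb²⁺(aq); Q = [Pb²⁺]^1/[Au⁺]^2.
From E = E° − (0.0592/n) log Q: log Q = (E° − E)·n/0.0592 = (+1.88 − (+1.723))·2/0.0592 = 5.3041.
So 2·log[Au⁺] = 1·log(0.66) − log Q = -0.1805 − (5.3041) = -5.4846; log[Au⁺] = -5.4846 / 2 = -2.7423; [Au⁺] = 10^(-2.7423) ≈ 0.0018 M.

0.0018 M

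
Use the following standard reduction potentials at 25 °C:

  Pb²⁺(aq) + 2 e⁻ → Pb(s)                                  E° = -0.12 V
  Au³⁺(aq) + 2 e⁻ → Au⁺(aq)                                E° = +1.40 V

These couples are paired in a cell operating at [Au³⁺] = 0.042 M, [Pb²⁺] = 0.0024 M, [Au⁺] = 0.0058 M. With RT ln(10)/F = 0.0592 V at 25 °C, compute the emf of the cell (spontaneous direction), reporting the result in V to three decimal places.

Au³⁺/Au⁺ is the cathode (higher E°), Pb²⁺/Pb the anode: E°cell = +1.40 − (-0.12) = +1.52 V, n = 2.
Overall: Au³⁺(aq) + Pb(s) → Au⁺(aq) + Pb²⁺(aq)
Q = [Au⁺]·[Pb²⁺] / ([Au³⁺]); log Q = -3.480.
E = E° − (0.0592/n) log Q = +1.52 − (0.0592/2)(-3.480) = +1.623 V.

+1.623 V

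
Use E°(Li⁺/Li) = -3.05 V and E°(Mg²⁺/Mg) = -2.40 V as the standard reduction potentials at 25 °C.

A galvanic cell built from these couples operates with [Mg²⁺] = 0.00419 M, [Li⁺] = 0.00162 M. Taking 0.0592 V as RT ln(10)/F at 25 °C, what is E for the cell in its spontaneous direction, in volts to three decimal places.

Mg²⁺/Mg is the cathode (higher E°), Li⁺/Li the anode: E°cell = -2.40 − (-3.05) = +0.65 V, n = 2.
Overall: Mg²⁺(aq) + 2 Li(s) → Mg(s) + 2 Li⁺(aq)
Q = [Li⁺]^2 / ([Mg²⁺]); log Q = -3.203.
E = E° − (0.0592/n) log Q = +0.65 − (0.0592/2)(-3.203) = +0.745 V.

+0.745 V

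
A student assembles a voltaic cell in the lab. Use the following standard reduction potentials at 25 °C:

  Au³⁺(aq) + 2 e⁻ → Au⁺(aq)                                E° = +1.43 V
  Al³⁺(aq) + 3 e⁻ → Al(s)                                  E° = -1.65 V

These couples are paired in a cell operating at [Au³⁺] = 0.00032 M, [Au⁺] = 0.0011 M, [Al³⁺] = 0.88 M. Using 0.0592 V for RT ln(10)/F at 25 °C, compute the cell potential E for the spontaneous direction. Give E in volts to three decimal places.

Au³⁺/Au⁺ is the cathode (higher E°), Al³⁺/Al the anode: E°cell = +1.43 − (-1.65) = +3.08 V, n = 6.
Overall: 3 Au³⁺(aq) + 2 Al(s) → 3 Au⁺(aq) + 2 Al³⁺(aq)
Q = [Au⁺]^3·[Al³⁺]^2 / ([Au³⁺]^3); log Q = 1.498.
E = E° − (0.0592/n) log Q = +3.08 − (0.0592/6)(1.498) = +3.065 V.

+3.065 V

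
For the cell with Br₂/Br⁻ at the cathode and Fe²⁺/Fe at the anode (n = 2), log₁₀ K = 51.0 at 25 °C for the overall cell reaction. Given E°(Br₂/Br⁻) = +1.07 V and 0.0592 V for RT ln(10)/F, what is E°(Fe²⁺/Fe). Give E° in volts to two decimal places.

-0.44 V

E°cell = (0.0592/n)·log K = (0.0592/2)(51.0) = +1.510 V.
Since Br₂/Br⁻ is the cathode and Fe²⁺/Fe the anode, E°cell = E°(Br₂/Br⁻) − E°(Fe²⁺/Fe).
So E°(Fe²⁺/Fe) = E°(Br₂/Br⁻) − E°cell = (+1.07) − (+1.510) = -0.44 V.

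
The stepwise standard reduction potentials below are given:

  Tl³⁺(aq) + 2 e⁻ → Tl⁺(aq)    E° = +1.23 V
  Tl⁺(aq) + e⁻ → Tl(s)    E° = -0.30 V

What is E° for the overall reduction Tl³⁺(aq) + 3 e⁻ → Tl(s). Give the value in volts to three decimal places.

+0.720 V

Since ΔG° = −nFE° is additive over sequential reductions, n₃E°₃ = n₁E°₁ + n₂E°₂.
E°₃ = (2×+1.23 + 1×-0.30) / 3 = (+2.160) / 3 = +0.720 V.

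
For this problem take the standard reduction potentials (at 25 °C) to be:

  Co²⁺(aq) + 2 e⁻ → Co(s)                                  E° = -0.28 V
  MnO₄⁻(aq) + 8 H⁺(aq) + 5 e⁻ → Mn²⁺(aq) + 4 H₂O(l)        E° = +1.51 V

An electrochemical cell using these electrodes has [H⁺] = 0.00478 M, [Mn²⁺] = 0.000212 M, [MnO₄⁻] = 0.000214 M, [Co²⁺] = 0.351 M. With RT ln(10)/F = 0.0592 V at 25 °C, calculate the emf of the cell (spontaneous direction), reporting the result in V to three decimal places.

+1.584 V

MnO₄⁻/Mn²⁺ is the cathode (higher E°), Co²⁺/Co the anode: E°cell = +1.51 − (-0.28) = +1.79 V, n = 10.
Overall: 2 MnO₄⁻(aq) + 16 H⁺(aq) + 5 Co(s) → 2 Mn²⁺(aq) + 8 H₂O(l) + 5 Co²⁺(aq)
Q = [Mn²⁺]^2·[Co²⁺]^5 / ([MnO₄⁻]^2·[H⁺]^16); log Q = 34.848.
E = E° − (0.0592/n) log Q = +1.79 − (0.0592/10)(34.848) = +1.584 V.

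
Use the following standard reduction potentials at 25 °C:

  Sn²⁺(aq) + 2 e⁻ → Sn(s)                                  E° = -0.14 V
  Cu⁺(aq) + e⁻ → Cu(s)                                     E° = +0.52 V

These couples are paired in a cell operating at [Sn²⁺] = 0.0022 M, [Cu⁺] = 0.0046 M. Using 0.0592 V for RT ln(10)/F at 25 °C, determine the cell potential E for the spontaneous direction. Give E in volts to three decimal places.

+0.600 V

Cu⁺/Cu is the cathode (higher E°), Sn²⁺/Sn the anode: E°cell = +0.52 − (-0.14) = +0.66 V, n = 2.
Overall: 2 Cu⁺(aq) + Sn(s) → 2 Cu(s) + Sn²⁺(aq)
Q = [Sn²⁺] / ([Cu⁺]^2); log Q = 2.017.
E = E° − (0.0592/n) log Q = +0.66 − (0.0592/2)(2.017) = +0.600 V.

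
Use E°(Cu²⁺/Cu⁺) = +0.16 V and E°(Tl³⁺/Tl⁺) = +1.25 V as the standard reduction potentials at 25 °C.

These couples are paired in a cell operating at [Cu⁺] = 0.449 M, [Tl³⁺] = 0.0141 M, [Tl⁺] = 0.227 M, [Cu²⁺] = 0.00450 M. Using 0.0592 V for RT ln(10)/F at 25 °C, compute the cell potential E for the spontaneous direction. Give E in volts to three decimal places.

Tl³⁺/Tl⁺ is the cathode (higher E°), Cu²⁺/Cu⁺ the anode: E°cell = +1.25 − (+0.16) = +1.09 V, n = 2.
Overall: Tl³⁺(aq) + 2 Cu⁺(aq) → Tl⁺(aq) + 2 Cu²⁺(aq)
Q = [Tl⁺]·[Cu²⁺]^2 / ([Tl³⁺]·[Cu⁺]^2); log Q = -2.791.
E = E° − (0.0592/n) log Q = +1.09 − (0.0592/2)(-2.791) = +1.173 V.

+1.173 V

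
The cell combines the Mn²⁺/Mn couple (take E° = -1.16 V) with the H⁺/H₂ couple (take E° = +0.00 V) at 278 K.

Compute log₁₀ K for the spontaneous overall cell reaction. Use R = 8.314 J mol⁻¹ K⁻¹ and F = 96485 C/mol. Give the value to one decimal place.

Cathode: H⁺/H₂; anode: Mn²⁺/Mn. E°cell = (+0.00) − (-1.16) = +1.16 V, with n = 2.
ΔG° = −nFE° = −RT ln K, so ln K = nFE°/(RT) = (2)(96485)(+1.16) / ((8.314)(278)) = 96.849.
log₁₀ K = 96.849 / ln 10 = 42.1.

42.1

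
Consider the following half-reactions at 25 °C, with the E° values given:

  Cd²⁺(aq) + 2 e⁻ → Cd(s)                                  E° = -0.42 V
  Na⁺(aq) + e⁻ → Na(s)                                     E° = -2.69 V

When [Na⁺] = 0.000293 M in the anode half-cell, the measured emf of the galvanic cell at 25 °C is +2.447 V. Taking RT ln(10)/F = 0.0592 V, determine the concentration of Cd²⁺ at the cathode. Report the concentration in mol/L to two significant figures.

Cd²⁺/Cd is the cathode, Na⁺/Na the anode: E°cell = +2.27 V, n = 2.
Overall reaction: Cd²⁺(aq) + 2 Na(s) → Cd(s) + 2 Na⁺(aq); Q = [Na⁺]^2/[Cd²⁺]^1.
From E = E° − (0.0592/n) log Q: log Q = (E° − E)·n/0.0592 = (+2.27 − (+2.447))·2/0.0592 = -5.9797.
So 1·log[Cd²⁺] = 2·log(0.000293) − log Q = -7.0663 − (-5.9797) = -1.0866; [Cd²⁺] = 10^(-1.0866) ≈ 0.082 M.

0.082 M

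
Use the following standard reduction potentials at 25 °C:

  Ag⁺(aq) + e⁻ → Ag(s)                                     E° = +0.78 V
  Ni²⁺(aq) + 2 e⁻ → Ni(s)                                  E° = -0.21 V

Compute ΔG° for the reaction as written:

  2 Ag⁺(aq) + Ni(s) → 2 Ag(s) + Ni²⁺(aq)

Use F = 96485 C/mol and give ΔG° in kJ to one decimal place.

As written, Ag⁺/Ag is reduced (cathode) and Ni²⁺/Ni is oxidised (anode), so E°cell = (+0.78) − (-0.21) = +0.99 V.
Balancing electrons gives n = 2.
ΔG° = −nFE° = −(2)(96485)(+0.99) = -191,040 J = -191.0 kJ.

-191.0 kJ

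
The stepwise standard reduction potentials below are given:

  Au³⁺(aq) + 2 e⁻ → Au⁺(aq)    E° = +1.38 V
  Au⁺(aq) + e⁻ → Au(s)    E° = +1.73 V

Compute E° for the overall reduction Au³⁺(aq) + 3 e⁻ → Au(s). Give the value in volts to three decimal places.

+1.497 V

Since ΔG° = −nFE° is additive over sequential reductions, n₃E°₃ = n₁E°₁ + n₂E°₂.
E°₃ = (2×+1.38 + 1×+1.73) / 3 = (+4.490) / 3 = +1.497 V.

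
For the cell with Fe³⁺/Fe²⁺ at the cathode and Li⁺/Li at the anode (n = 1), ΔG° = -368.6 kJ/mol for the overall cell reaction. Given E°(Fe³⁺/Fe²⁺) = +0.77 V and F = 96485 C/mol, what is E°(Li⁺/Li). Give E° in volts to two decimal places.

-3.05 V

E°cell = −ΔG°/(nF) = −(-368.6×10³)/((1)(96485)) = +3.820 V.
Since Fe³⁺/Fe²⁺ is the cathode and Li⁺/Li the anode, E°cell = E°(Fe³⁺/Fe²⁺) − E°(Li⁺/Li).
So E°(Li⁺/Li) = E°(Fe³⁺/Fe²⁺) − E°cell = (+0.77) − (+3.820) = -3.05 V.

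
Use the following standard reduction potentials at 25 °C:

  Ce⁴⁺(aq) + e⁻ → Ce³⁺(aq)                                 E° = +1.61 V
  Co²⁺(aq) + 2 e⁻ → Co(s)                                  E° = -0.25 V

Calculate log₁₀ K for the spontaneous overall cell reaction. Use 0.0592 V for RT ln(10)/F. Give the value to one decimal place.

62.8

Cathode: Ce⁴⁺/Ce³⁺; anode: Co²⁺/Co. E°cell = +1.86 V, n = 2.
log K = nE°cell / 0.0592 = (2)(+1.86) / 0.0592 = 62.8.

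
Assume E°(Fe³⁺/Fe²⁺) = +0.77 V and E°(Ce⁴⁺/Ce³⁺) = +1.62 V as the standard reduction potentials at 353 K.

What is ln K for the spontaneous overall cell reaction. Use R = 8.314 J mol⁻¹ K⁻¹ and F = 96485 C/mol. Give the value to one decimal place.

Cathode: Ce⁴⁺/Ce³⁺; anode: Fe³⁺/Fe²⁺. E°cell = (+1.62) − (+0.77) = +0.85 V, with n = 1.
ΔG° = −nFE° = −RT ln K, so ln K = nFE°/(RT) = (1)(96485)(+0.85) / ((8.314)(353)) = 27.944.

27.9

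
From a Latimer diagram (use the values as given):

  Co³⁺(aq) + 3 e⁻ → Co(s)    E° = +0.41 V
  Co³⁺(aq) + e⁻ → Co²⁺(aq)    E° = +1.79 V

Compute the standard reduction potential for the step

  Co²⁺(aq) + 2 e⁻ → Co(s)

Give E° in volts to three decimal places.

Sequential free energies add, so n₃E°₃ = n₁E°₁ + n₂E°₂.
With n₃ = 3, and the known step contributing 1×(+1.79) V, the unknown satisfies 2·E° = 3×(+0.41) − 1×(+1.79) = -0.560.
E° = -0.560 / 2 = -0.280 V.

-0.280 V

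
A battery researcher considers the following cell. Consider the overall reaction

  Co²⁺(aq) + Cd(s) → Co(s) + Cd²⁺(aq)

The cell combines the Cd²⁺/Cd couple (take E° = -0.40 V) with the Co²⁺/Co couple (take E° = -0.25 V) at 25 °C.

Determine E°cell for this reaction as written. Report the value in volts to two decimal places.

The Co²⁺/Co couple has the higher reduction potential, so it is the cathode; Cd²⁺/Cd is oxidised at the anode.
E°cell = E°(cathode) − E°(anode) = (-0.25) − (-0.40) = +0.15 V.
Since E°cell > 0, the reaction is spontaneous under standard conditions.

+0.15 V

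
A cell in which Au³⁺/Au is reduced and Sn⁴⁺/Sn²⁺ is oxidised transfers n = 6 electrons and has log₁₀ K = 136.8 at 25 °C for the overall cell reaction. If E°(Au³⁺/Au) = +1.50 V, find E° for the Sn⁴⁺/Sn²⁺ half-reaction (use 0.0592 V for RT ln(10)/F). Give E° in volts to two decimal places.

+0.15 V

E°cell = (0.0592/n)·log K = (0.0592/6)(136.8) = +1.350 V.
Since Au³⁺/Au is the cathode and Sn⁴⁺/Sn²⁺ the anode, E°cell = E°(Au³⁺/Au) − E°(Sn⁴⁺/Sn²⁺).
So E°(Sn⁴⁺/Sn²⁺) = E°(Au³⁺/Au) − E°cell = (+1.50) − (+1.350) = +0.15 V.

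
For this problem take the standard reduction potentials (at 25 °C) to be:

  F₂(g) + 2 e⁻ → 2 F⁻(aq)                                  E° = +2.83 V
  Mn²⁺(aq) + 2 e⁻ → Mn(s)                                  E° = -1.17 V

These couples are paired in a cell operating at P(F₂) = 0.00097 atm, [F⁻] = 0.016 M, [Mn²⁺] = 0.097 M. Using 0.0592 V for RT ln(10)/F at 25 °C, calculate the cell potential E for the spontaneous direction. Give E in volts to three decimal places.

+4.047 V

F₂/F⁻ is the cathode (higher E°), Mn²⁺/Mn the anode: E°cell = +2.83 − (-1.17) = +4.00 V, n = 2.
Overall: F₂(g) + Mn(s) → 2 F⁻(aq) + Mn²⁺(aq)
Q = [F⁻]^2·[Mn²⁺] / (P(F₂)); log Q = -1.592.
E = E° − (0.0592/n) log Q = +4.00 − (0.0592/2)(-1.592) = +4.047 V.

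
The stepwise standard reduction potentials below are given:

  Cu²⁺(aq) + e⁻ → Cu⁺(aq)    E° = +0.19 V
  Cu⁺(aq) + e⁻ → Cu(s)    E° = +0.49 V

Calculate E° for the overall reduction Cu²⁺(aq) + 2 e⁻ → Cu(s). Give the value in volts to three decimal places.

+0.340 V

Standard free energies of sequential steps add: ΔG°₃ = ΔG°₁ + ΔG°₂, so n₃E°₃ = n₁E°₁ + n₂E°₂.
E°₃ = (1×+0.19 + 1×+0.49) / 2 = (+0.680) / 2 = +0.340 V.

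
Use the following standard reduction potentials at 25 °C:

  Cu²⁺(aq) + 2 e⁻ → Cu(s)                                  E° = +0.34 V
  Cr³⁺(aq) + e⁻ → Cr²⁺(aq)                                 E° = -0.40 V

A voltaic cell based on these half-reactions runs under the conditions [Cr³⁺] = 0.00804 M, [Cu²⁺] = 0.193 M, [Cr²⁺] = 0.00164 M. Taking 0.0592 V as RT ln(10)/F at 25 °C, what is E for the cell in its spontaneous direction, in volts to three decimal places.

+0.678 V

Cu²⁺/Cu is the cathode (higher E°), Cr³⁺/Cr²⁺ the anode: E°cell = +0.34 − (-0.40) = +0.74 V, n = 2.
Overall: Cu²⁺(aq) + 2 Cr²⁺(aq) → Cu(s) + 2 Cr³⁺(aq)
Q = [Cr³⁺]^2 / ([Cu²⁺]·[Cr²⁺]^2); log Q = 2.095.
E = E° − (0.0592/n) log Q = +0.74 − (0.0592/2)(2.095) = +0.678 V.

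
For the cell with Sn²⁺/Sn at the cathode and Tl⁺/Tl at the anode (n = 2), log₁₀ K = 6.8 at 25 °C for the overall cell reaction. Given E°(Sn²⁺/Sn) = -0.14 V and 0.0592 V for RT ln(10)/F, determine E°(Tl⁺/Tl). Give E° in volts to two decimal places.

E°cell = (0.0592/n)·log K = (0.0592/2)(6.8) = +0.201 V.
Since Sn²⁺/Sn is the cathode and Tl⁺/Tl the anode, E°cell = E°(Sn²⁺/Sn) − E°(Tl⁺/Tl).
So E°(Tl⁺/Tl) = E°(Sn²⁺/Sn) − E°cell = (-0.14) − (+0.201) = -0.34 V.

-0.34 V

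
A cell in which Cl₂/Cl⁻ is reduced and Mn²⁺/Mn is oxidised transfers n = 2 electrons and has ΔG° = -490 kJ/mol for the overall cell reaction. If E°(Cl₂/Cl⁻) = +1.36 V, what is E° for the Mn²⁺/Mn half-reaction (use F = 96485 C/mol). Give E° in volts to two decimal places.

E°cell = −ΔG°/(nF) = −(-490×10³)/((2)(96485)) = +2.539 V.
Since Cl₂/Cl⁻ is the cathode and Mn²⁺/Mn the anode, E°cell = E°(Cl₂/Cl⁻) − E°(Mn²⁺/Mn).
So E°(Mn²⁺/Mn) = E°(Cl₂/Cl⁻) − E°cell = (+1.36) − (+2.539) = -1.18 V.

-1.18 V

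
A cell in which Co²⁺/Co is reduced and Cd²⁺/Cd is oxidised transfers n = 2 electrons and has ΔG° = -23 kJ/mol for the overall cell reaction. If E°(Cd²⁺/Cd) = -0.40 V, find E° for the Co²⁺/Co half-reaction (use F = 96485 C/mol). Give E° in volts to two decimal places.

E°cell = −ΔG°/(nF) = −(-23×10³)/((2)(96485)) = +0.119 V.
Since Co²⁺/Co is the cathode and Cd²⁺/Cd the anode, E°cell = E°(Co²⁺/Co) − E°(Cd²⁺/Cd).
So E°(Co²⁺/Co) = E°cell + E°(Cd²⁺/Cd) = +0.119 + (-0.40) = -0.28 V.

-0.28 V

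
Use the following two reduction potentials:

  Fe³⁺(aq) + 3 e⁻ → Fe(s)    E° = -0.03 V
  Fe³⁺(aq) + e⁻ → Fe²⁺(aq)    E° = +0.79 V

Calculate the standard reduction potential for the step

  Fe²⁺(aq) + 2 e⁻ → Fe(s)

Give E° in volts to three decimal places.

-0.440 V

Sequential free energies add, so n₃E°₃ = n₁E°₁ + n₂E°₂.
With n₃ = 3, and the known step contributing 1×(+0.79) V, the unknown satisfies 2·E° = 3×(-0.03) − 1×(+0.79) = -0.880.
E° = -0.880 / 2 = -0.440 V.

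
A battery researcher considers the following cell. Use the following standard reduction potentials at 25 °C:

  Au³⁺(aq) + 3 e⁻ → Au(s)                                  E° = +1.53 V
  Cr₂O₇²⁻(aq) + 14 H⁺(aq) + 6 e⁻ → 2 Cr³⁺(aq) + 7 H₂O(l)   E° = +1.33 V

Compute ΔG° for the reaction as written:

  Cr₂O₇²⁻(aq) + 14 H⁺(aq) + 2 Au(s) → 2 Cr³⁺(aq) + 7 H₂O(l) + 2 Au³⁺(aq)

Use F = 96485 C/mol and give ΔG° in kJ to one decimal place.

As written, Cr₂O₇²⁻/Cr³⁺ is reduced (cathode) and Au³⁺/Au is oxidised (anode), so E°cell = (+1.33) − (+1.53) = -0.20 V.
Balancing electrons gives n = 6.
ΔG° = −nFE° = −(6)(96485)(-0.20) = 115,782 J = +115.8 kJ.

+115.8 kJ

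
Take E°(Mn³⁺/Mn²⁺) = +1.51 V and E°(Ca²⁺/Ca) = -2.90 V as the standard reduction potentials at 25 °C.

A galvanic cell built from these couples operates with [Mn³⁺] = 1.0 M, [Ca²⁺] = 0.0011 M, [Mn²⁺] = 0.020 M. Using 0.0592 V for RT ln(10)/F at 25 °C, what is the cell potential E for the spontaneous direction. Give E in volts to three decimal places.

Mn³⁺/Mn²⁺ is the cathode (higher E°), Ca²⁺/Ca the anode: E°cell = +1.51 − (-2.90) = +4.41 V, n = 2.
Overall: 2 Mn³⁺(aq) + Ca(s) → 2 Mn²⁺(aq) + Ca²⁺(aq)
Q = [Mn²⁺]^2·[Ca²⁺] / ([Mn³⁺]^2); log Q = -6.357.
E = E° − (0.0592/n) log Q = +4.41 − (0.0592/2)(-6.357) = +4.598 V.

+4.598 V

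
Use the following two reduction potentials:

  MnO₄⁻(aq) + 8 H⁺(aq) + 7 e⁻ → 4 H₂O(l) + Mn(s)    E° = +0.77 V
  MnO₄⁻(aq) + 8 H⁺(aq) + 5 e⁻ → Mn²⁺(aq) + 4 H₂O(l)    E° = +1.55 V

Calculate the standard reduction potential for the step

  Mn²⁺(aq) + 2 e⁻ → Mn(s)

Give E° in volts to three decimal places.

-1.180 V

Sequential free energies add, so n₃E°₃ = n₁E°₁ + n₂E°₂.
With n₃ = 7, and the known step contributing 5×(+1.55) V, the unknown satisfies 2·E° = 7×(+0.77) − 5×(+1.55) = -2.360.
E° = -2.360 / 2 = -1.180 V.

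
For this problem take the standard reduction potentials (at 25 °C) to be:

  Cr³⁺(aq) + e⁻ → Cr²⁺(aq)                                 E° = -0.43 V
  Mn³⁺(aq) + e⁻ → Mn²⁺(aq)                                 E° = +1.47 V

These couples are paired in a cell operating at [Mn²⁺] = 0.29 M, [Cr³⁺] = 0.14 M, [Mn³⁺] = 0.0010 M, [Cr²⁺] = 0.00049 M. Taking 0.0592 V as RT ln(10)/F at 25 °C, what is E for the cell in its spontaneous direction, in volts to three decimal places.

Mn³⁺/Mn²⁺ is the cathode (higher E°), Cr³⁺/Cr²⁺ the anode: E°cell = +1.47 − (-0.43) = +1.90 V, n = 1.
Overall: Mn³⁺(aq) + Cr²⁺(aq) → Mn²⁺(aq) + Cr³⁺(aq)
Q = [Mn²⁺]·[Cr³⁺] / ([Mn³⁺]·[Cr²⁺]); log Q = 4.918.
E = E° − (0.0592/n) log Q = +1.90 − (0.0592/1)(4.918) = +1.609 V.

+1.609 V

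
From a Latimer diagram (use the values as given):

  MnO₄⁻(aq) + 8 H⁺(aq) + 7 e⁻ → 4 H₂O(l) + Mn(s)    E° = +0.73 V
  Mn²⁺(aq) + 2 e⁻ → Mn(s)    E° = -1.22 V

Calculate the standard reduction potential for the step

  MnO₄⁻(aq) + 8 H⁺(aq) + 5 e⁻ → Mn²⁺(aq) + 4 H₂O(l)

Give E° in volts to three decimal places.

+1.510 V

Sequential free energies add, so n₃E°₃ = n₁E°₁ + n₂E°₂.
With n₃ = 7, and the known step contributing 2×(-1.22) V, the unknown satisfies 5·E° = 7×(+0.73) − 2×(-1.22) = +7.550.
E° = +7.550 / 5 = +1.510 V.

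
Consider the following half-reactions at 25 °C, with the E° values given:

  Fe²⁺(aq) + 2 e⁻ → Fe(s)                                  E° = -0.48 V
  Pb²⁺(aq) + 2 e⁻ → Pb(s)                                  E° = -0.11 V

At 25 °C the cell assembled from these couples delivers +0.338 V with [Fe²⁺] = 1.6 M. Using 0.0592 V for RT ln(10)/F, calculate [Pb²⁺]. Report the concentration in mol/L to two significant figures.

0.13 M

Pb²⁺/Pb is the cathode, Fe²⁺/Fe the anode: E°cell = +0.37 V, n = 2.
Overall reaction: Pb²⁺(aq) + Fe(s) → Pb(s) + Fe²⁺(aq); Q = [Fe²⁺]^1/[Pb²⁺]^1.
From E = E° − (0.0592/n) log Q: log Q = (E° − E)·n/0.0592 = (+0.37 − (+0.338))·2/0.0592 = 1.0811.
So 1·log[Pb²⁺] = 1·log(1.6) − log Q = 0.2041 − (1.0811) = -0.8770; [Pb²⁺] = 10^(-0.8770) ≈ 0.13 M.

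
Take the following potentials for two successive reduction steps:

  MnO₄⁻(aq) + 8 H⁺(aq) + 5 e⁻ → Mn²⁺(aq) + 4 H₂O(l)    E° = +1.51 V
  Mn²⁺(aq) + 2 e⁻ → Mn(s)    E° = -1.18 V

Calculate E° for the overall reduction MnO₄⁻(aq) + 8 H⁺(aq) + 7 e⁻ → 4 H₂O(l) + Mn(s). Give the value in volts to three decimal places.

+0.741 V

Since ΔG° = −nFE° is additive over sequential reductions, n₃E°₃ = n₁E°₁ + n₂E°₂.
E°₃ = (5×+1.51 + 2×-1.18) / 7 = (+5.190) / 7 = +0.741 V.
E° values themselves are not directly additive — weighting by electron count is essential.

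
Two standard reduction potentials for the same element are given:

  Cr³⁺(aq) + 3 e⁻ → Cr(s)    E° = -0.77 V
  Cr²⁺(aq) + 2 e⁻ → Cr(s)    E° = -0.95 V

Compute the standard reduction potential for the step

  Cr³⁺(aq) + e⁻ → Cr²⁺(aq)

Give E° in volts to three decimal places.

Sequential free energies add, so n₃E°₃ = n₁E°₁ + n₂E°₂.
With n₃ = 3, and the known step contributing 2×(-0.95) V, the unknown satisfies 1·E° = 3×(-0.77) − 2×(-0.95) = -0.410.
E° = -0.410 / 1 = -0.410 V.

-0.410 V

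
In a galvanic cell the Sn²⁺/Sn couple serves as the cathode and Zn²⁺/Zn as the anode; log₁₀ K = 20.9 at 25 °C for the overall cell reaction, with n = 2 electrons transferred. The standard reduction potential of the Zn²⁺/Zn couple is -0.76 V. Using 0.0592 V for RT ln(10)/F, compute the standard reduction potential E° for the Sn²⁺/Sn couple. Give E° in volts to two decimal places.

-0.14 V

E°cell = (0.0592/n)·log K = (0.0592/2)(20.9) = +0.619 V.
Since Sn²⁺/Sn is the cathode and Zn²⁺/Zn the anode, E°cell = E°(Sn²⁺/Sn) − E°(Zn²⁺/Zn).
So E°(Sn²⁺/Sn) = E°cell + E°(Zn²⁺/Zn) = +0.619 + (-0.76) = -0.14 V.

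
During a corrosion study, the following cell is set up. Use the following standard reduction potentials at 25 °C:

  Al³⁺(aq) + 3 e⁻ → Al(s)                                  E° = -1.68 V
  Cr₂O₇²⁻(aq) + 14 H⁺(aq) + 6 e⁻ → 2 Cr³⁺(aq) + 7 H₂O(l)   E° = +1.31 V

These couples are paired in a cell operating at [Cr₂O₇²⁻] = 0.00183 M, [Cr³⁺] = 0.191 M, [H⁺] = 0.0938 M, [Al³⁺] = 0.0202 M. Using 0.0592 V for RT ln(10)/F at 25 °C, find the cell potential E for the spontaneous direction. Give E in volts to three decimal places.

+2.869 V

Cr₂O₇²⁻/Cr³⁺ is the cathode (higher E°), Al³⁺/Al the anode: E°cell = +1.31 − (-1.68) = +2.99 V, n = 6.
Overall: Cr₂O₇²⁻(aq) + 14 H⁺(aq) + 2 Al(s) → 2 Cr³⁺(aq) + 7 H₂O(l) + 2 Al³⁺(aq)
Q = [Cr³⁺]^2·[Al³⁺]^2 / ([Cr₂O₇²⁻]·[H⁺]^14); log Q = 12.299.
E = E° − (0.0592/n) log Q = +2.99 − (0.0592/6)(12.299) = +2.869 V.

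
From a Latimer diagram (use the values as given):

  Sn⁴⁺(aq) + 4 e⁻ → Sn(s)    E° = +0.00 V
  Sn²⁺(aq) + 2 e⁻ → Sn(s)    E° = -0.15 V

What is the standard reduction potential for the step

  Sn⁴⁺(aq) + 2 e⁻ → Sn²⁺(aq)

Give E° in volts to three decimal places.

+0.150 V

Sequential free energies add, so n₃E°₃ = n₁E°₁ + n₂E°₂.
With n₃ = 4, and the known step contributing 2×(-0.15) V, the unknown satisfies 2·E° = 4×(+0.00) − 2×(-0.15) = +0.300.
E° = +0.300 / 2 = +0.150 V.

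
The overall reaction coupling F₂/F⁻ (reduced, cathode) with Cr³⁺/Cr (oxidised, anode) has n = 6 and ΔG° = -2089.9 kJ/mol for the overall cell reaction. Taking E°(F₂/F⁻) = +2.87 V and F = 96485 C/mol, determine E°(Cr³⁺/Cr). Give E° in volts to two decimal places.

E°cell = −ΔG°/(nF) = −(-2089.9×10³)/((6)(96485)) = +3.610 V.
Since F₂/F⁻ is the cathode and Cr³⁺/Cr the anode, E°cell = E°(F₂/F⁻) − E°(Cr³⁺/Cr).
So E°(Cr³⁺/Cr) = E°(F₂/F⁻) − E°cell = (+2.87) − (+3.610) = -0.74 V.

-0.74 V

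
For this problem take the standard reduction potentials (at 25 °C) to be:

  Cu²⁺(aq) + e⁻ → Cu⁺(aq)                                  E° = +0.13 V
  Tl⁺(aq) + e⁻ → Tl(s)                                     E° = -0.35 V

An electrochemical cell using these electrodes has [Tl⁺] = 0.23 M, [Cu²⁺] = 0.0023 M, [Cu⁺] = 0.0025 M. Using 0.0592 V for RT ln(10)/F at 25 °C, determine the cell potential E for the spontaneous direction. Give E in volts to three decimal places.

Cu²⁺/Cu⁺ is the cathode (higher E°), Tl⁺/Tl the anode: E°cell = +0.13 − (-0.35) = +0.48 V, n = 1.
Overall: Cu²⁺(aq) + Tl(s) → Cu⁺(aq) + Tl⁺(aq)
Q = [Cu⁺]·[Tl⁺] / ([Cu²⁺]); log Q = -0.602.
E = E° − (0.0592/n) log Q = +0.48 − (0.0592/1)(-0.602) = +0.516 V.

+0.516 V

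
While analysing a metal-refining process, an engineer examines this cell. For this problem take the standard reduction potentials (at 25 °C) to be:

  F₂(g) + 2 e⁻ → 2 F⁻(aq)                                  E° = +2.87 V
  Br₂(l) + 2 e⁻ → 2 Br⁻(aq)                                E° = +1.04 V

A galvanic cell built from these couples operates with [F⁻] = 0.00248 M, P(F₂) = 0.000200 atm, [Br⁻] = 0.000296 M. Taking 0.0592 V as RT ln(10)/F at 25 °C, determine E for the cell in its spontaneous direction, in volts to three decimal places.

+1.666 V

F₂/F⁻ is the cathode (higher E°), Br₂/Br⁻ the anode: E°cell = +2.87 − (+1.04) = +1.83 V, n = 2.
Overall: F₂(g) + 2 Br⁻(aq) → 2 F⁻(aq) + Br₂(l)
Q = [F⁻]^2 / (P(F₂)·[Br⁻]^2); log Q = 5.545.
E = E° − (0.0592/n) log Q = +1.83 − (0.0592/2)(5.545) = +1.666 V.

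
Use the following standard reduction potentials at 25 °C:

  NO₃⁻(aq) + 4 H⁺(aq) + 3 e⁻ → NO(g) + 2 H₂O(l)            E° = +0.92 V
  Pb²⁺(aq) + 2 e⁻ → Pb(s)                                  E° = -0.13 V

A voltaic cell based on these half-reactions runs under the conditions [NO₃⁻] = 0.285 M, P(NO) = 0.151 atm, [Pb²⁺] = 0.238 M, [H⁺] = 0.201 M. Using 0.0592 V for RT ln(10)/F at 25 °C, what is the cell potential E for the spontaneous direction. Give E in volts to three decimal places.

+1.019 V

NO₃⁻/NO is the cathode (higher E°), Pb²⁺/Pb the anode: E°cell = +0.92 − (-0.13) = +1.05 V, n = 6.
Overall: 2 NO₃⁻(aq) + 8 H⁺(aq) + 3 Pb(s) → 2 NO(g) + 4 H₂O(l) + 3 Pb²⁺(aq)
Q = P(NO)^2·[Pb²⁺]^3 / ([NO₃⁻]^2·[H⁺]^8); log Q = 3.152.
E = E° − (0.0592/n) log Q = +1.05 − (0.0592/6)(3.152) = +1.019 V.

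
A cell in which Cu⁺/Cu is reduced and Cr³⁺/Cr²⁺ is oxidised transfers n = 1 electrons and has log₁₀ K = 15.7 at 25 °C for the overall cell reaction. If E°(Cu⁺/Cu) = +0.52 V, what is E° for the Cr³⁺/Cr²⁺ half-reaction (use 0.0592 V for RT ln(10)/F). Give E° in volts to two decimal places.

-0.41 V

E°cell = (0.0592/n)·log K = (0.0592/1)(15.7) = +0.929 V.
Since Cu⁺/Cu is the cathode and Cr³⁺/Cr²⁺ the anode, E°cell = E°(Cu⁺/Cu) − E°(Cr³⁺/Cr²⁺).
So E°(Cr³⁺/Cr²⁺) = E°(Cu⁺/Cu) − E°cell = (+0.52) − (+0.929) = -0.41 V.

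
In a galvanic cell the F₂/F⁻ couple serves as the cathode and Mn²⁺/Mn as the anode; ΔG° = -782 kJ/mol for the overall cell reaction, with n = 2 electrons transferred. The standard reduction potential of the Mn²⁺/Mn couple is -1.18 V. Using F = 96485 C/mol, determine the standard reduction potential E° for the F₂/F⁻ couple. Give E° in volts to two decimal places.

E°cell = −ΔG°/(nF) = −(-782×10³)/((2)(96485)) = +4.052 V.
Since F₂/F⁻ is the cathode and Mn²⁺/Mn the anode, E°cell = E°(F₂/F⁻) − E°(Mn²⁺/Mn).
So E°(F₂/F⁻) = E°cell + E°(Mn²⁺/Mn) = +4.052 + (-1.18) = +2.87 V.

+2.87 V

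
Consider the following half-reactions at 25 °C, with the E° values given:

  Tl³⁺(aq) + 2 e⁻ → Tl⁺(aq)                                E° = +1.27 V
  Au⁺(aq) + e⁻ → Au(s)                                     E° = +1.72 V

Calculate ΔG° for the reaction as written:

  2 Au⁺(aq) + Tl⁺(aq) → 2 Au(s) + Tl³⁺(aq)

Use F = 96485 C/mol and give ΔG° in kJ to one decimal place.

-86.8 kJ

As written, Au⁺/Au is reduced (cathode) and Tl³⁺/Tl⁺ is oxidised (anode), so E°cell = (+1.72) − (+1.27) = +0.45 V.
Balancing electrons gives n = 2.
ΔG° = −nFE° = −(2)(96485)(+0.45) = -86,836 J = -86.8 kJ.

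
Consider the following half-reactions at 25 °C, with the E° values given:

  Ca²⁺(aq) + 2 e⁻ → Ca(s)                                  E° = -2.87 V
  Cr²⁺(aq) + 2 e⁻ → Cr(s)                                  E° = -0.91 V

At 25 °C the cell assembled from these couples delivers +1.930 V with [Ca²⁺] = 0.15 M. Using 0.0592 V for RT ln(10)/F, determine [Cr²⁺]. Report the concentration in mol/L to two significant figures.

Cr²⁺/Cr is the cathode, Ca²⁺/Ca the anode: E°cell = +1.96 V, n = 2.
Overall reaction: Cr²⁺(aq) + Ca(s) → Cr(s) + Ca²⁺(aq); Q = [Ca²⁺]^1/[Cr²⁺]^1.
From E = E° − (0.0592/n) log Q: log Q = (E° − E)·n/0.0592 = (+1.96 − (+1.930))·2/0.0592 = 1.0135.
So 1·log[Cr²⁺] = 1·log(0.15) − log Q = -0.8239 − (1.0135) = -1.8374; [Cr²⁺] = 10^(-1.8374) ≈ 0.015 M.

0.015 M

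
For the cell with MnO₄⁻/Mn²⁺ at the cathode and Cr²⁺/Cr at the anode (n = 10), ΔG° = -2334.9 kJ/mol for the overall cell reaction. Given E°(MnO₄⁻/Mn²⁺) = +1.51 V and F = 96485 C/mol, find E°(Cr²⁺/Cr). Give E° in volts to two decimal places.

E°cell = −ΔG°/(nF) = −(-2334.9×10³)/((10)(96485)) = +2.420 V.
Since MnO₄⁻/Mn²⁺ is the cathode and Cr²⁺/Cr the anode, E°cell = E°(MnO₄⁻/Mn²⁺) − E°(Cr²⁺/Cr).
So E°(Cr²⁺/Cr) = E°(MnO₄⁻/Mn²⁺) − E°cell = (+1.51) − (+2.420) = -0.91 V.

-0.91 V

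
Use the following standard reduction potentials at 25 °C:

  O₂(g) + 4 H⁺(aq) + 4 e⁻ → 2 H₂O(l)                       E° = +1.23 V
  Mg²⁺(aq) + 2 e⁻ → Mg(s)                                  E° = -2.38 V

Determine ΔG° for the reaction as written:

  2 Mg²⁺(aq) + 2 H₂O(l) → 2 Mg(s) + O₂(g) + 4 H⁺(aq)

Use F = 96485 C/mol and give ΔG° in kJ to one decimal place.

+1393.2 kJ

As written, Mg²⁺/Mg is reduced (cathode) and O₂/H₂O is oxidised (anode), so E°cell = (-2.38) − (+1.23) = -3.61 V.
Balancing electrons gives n = 4.
ΔG° = −nFE° = −(4)(96485)(-3.61) = 1,393,243 J = +1393.2 kJ.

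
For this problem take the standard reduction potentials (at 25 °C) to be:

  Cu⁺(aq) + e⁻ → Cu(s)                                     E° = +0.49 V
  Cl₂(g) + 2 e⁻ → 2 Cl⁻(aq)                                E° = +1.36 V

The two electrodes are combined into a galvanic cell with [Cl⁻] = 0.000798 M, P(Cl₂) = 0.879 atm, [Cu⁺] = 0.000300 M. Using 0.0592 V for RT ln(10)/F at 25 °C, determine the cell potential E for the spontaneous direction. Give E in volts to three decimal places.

Cl₂/Cl⁻ is the cathode (higher E°), Cu⁺/Cu the anode: E°cell = +1.36 − (+0.49) = +0.87 V, n = 2.
Overall: Cl₂(g) + 2 Cu(s) → 2 Cl⁻(aq) + 2 Cu⁺(aq)
Q = [Cl⁻]^2·[Cu⁺]^2 / (P(Cl₂)); log Q = -13.186.
E = E° − (0.0592/n) log Q = +0.87 − (0.0592/2)(-13.186) = +1.260 V.

+1.260 V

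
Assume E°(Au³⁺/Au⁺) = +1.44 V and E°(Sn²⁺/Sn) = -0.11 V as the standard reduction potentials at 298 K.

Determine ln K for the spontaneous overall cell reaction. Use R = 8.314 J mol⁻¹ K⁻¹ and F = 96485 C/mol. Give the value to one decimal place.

120.7

Cathode: Au³⁺/Au⁺; anode: Sn²⁺/Sn. E°cell = (+1.44) − (-0.11) = +1.55 V, with n = 2.
ΔG° = −nFE° = −RT ln K, so ln K = nFE°/(RT) = (2)(96485)(+1.55) / ((8.314)(298)) = 120.724.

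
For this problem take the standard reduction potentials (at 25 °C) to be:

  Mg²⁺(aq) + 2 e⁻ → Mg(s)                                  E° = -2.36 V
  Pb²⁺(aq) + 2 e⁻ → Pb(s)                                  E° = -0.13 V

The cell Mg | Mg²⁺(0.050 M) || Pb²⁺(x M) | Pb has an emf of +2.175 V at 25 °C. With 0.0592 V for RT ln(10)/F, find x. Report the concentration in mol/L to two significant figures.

0.00069 M

Pb²⁺/Pb is the cathode, Mg²⁺/Mg the anode: E°cell = +2.23 V, n = 2.
Overall reaction: Pb²⁺(aq) + Mg(s) → Pb(s) + Mg²⁺(aq); Q = [Mg²⁺]^1/[Pb²⁺]^1.
From E = E° − (0.0592/n) log Q: log Q = (E° − E)·n/0.0592 = (+2.23 − (+2.175))·2/0.0592 = 1.8581.
So 1·log[Pb²⁺] = 1·log(0.05) − log Q = -1.3010 − (1.8581) = -3.1591; [Pb²⁺] = 10^(-3.1591) ≈ 0.00069 M.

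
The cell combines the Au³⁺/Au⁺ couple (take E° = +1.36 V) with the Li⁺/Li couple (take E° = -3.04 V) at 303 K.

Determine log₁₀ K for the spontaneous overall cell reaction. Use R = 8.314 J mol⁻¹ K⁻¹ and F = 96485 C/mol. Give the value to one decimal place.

Cathode: Au³⁺/Au⁺; anode: Li⁺/Li. E°cell = (+1.36) − (-3.04) = +4.40 V, with n = 2.
ΔG° = −nFE° = −RT ln K, so ln K = nFE°/(RT) = (2)(96485)(+4.40) / ((8.314)(303)) = 337.047.
log₁₀ K = 337.047 / ln 10 = 146.4.

146.4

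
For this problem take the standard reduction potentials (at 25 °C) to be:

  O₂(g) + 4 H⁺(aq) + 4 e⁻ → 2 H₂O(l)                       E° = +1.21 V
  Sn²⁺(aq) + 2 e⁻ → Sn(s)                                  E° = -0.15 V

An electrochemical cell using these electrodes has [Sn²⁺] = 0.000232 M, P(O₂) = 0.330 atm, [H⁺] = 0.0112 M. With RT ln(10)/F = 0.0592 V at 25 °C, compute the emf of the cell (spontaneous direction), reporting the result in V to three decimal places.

O₂/H₂O is the cathode (higher E°), Sn²⁺/Sn the anode: E°cell = +1.21 − (-0.15) = +1.36 V, n = 4.
Overall: O₂(g) + 4 H⁺(aq) + 2 Sn(s) → 2 H₂O(l) + 2 Sn²⁺(aq)
Q = [Sn²⁺]^2 / (P(O₂)·[H⁺]^4); log Q = 1.016.
E = E° − (0.0592/n) log Q = +1.36 − (0.0592/4)(1.016) = +1.345 V.

+1.345 V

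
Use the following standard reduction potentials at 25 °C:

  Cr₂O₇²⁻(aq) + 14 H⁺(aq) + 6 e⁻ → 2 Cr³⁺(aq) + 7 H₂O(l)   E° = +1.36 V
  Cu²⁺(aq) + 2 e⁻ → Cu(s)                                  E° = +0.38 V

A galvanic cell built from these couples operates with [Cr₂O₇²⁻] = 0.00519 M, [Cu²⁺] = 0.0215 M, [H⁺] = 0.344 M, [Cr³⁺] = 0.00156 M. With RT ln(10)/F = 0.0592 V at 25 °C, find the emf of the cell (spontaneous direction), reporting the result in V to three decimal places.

Cr₂O₇²⁻/Cr³⁺ is the cathode (higher E°), Cu²⁺/Cu the anode: E°cell = +1.36 − (+0.38) = +0.98 V, n = 6.
Overall: Cr₂O₇²⁻(aq) + 14 H⁺(aq) + 3 Cu(s) → 2 Cr³⁺(aq) + 7 H₂O(l) + 3 Cu²⁺(aq)
Q = [Cr³⁺]^2·[Cu²⁺]^3 / ([Cr₂O₇²⁻]·[H⁺]^14); log Q = -1.843.
E = E° − (0.0592/n) log Q = +0.98 − (0.0592/6)(-1.843) = +0.998 V.

+0.998 V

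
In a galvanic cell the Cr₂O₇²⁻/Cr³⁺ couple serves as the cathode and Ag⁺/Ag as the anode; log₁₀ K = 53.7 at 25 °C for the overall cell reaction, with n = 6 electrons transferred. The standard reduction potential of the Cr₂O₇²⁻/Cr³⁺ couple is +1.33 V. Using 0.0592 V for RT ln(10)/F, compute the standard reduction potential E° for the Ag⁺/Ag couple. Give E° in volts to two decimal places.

E°cell = (0.0592/n)·log K = (0.0592/6)(53.7) = +0.530 V.
Since Cr₂O₇²⁻/Cr³⁺ is the cathode and Ag⁺/Ag the anode, E°cell = E°(Cr₂O₇²⁻/Cr³⁺) − E°(Ag⁺/Ag).
So E°(Ag⁺/Ag) = E°(Cr₂O₇²⁻/Cr³⁺) − E°cell = (+1.33) − (+0.530) = +0.80 V.

+0.80 V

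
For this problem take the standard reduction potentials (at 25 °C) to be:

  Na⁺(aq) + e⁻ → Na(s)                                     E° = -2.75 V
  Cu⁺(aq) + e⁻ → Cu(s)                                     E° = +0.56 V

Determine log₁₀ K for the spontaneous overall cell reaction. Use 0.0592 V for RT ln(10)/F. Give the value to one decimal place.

Cathode: Cu⁺/Cu; anode: Na⁺/Na. E°cell = +3.31 V, n = 1.
log K = nE°cell / 0.0592 = (1)(+3.31) / 0.0592 = 55.9.

55.9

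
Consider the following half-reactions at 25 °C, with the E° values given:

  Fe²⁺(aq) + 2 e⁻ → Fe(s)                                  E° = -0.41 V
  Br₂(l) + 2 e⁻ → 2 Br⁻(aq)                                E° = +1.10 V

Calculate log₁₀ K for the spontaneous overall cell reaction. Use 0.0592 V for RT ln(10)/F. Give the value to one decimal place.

Cathode: Br₂/Br⁻; anode: Fe²⁺/Fe. E°cell = +1.51 V, n = 2.
log K = nE°cell / 0.0592 = (2)(+1.51) / 0.0592 = 51.0.

51.0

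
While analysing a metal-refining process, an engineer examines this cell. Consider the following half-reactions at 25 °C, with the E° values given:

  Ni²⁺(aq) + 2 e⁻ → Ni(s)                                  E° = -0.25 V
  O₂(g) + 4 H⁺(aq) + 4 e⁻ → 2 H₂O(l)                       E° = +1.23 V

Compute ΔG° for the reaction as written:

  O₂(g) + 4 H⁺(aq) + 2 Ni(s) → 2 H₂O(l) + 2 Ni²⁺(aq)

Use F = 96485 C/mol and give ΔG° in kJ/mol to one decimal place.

As written, O₂/H₂O is reduced (cathode) and Ni²⁺/Ni is oxidised (anode), so E°cell = (+1.23) − (-0.25) = +1.48 V.
Balancing electrons gives n = 4.
ΔG° = −nFE° = −(4)(96485)(+1.48) = -571,191 J = -571.2 kJ/mol.

-571.2 kJ/mol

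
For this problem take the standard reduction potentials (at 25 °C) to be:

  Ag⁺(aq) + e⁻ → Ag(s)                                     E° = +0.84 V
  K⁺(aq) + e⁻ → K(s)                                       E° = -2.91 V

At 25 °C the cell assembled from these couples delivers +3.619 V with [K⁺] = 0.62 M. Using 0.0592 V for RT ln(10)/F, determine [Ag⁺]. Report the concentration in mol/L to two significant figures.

0.0038 M

Ag⁺/Ag is the cathode, K⁺/K the anode: E°cell = +3.75 V, n = 1.
Overall reaction: Ag⁺(aq) + K(s) → Ag(s) + K⁺(aq); Q = [K⁺]^1/[Ag⁺]^1.
From E = E° − (0.0592/n) log Q: log Q = (E° − E)·n/0.0592 = (+3.75 − (+3.619))·1/0.0592 = 2.2128.
So 1·log[Ag⁺] = 1·log(0.62) − log Q = -0.2076 − (2.2128) = -2.4204; [Ag⁺] = 10^(-2.4204) ≈ 0.0038 M.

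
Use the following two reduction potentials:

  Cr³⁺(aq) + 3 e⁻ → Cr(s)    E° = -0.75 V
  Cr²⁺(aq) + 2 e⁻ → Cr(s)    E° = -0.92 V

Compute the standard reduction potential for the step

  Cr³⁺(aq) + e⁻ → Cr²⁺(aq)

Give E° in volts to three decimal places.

Sequential free energies add, so n₃E°₃ = n₁E°₁ + n₂E°₂.
With n₃ = 3, and the known step contributing 2×(-0.92) V, the unknown satisfies 1·E° = 3×(-0.75) − 2×(-0.92) = -0.410.
E° = -0.410 / 1 = -0.410 V.

-0.410 V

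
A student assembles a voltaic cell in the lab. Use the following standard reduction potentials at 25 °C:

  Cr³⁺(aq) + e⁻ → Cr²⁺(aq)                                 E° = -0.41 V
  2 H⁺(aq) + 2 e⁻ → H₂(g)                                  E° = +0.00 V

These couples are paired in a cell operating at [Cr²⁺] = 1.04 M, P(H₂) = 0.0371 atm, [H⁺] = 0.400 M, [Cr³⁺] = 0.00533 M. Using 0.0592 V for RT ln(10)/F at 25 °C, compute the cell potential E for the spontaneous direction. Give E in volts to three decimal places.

+0.564 V

H⁺/H₂ is the cathode (higher E°), Cr³⁺/Cr²⁺ the anode: E°cell = +0.00 − (-0.41) = +0.41 V, n = 2.
Overall: 2 H⁺(aq) + 2 Cr²⁺(aq) → H₂(g) + 2 Cr³⁺(aq)
Q = P(H₂)·[Cr³⁺]^2 / ([H⁺]^2·[Cr²⁺]^2); log Q = -5.215.
E = E° − (0.0592/n) log Q = +0.41 − (0.0592/2)(-5.215) = +0.564 V.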